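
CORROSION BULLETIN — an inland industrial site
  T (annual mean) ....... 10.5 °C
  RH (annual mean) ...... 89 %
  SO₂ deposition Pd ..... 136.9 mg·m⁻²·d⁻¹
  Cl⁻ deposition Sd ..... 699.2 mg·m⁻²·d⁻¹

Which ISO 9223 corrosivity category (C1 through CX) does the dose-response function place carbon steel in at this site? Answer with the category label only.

CX

carbon steel: temperature factor f = -0.054·(0.5) = -0.0270
  SO₂ term: 1.77·136.9^0.52·exp(0.02·89-0.0270) = 131.9
  Sd branch = 0.102·Sd^0.62·e^(0.033·RH+0.04·T) = 169.9 μm/a
  r_corr = 131.9 + 169.9 = 301.8 μm/a
Category bounds: 200…700 μm/a bracket r_corr ⇒ CX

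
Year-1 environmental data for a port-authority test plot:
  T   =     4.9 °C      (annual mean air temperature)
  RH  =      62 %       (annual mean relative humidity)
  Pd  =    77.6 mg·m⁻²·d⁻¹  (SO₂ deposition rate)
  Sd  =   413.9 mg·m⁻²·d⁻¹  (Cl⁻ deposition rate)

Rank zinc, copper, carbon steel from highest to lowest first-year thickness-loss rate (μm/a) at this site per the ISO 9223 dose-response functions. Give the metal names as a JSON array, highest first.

zinc: T≤10 °C ⇒ hinge +0.038·(4.9−10) = -0.1938
  sulphur-dioxide contribution → 1.249 μm/a
  chloride contribution → 1.352 μm/a
  ⇒ r_corr(zinc) = 2.601 μm/a
copper: f(T) = +0.126·(T−10) [T≤10 °C] = -0.6426
  sulphur-dioxide contribution → 0.3351 μm/a
  chloride contribution → 0.6179 μm/a
  ⇒ r_corr(copper) = 0.953 μm/a
carbon steel: temperature factor f = +0.150·(-5.1) = -0.7650
  sulphur-dioxide contribution → 27.35 μm/a
  chloride contribution → 40.25 μm/a
  ⇒ r_corr(carbon steel) = 67.6 μm/a
Ordering by μm/a: carbon steel (67.6) > zinc (2.6) > copper (0.953)

["carbon steel", "zinc", "copper"]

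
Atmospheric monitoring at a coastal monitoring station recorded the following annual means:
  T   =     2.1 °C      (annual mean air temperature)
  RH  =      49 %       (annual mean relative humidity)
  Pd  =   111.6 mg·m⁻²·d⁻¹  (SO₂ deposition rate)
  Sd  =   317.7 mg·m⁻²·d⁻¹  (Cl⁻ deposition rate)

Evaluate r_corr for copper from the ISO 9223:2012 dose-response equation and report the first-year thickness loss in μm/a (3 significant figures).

r_corr = 0.434 μm/a

copper: temperature factor f = +0.126·(-7.9) = -0.9954
  SO₂ term: 0.0053·111.6^0.26·exp(0.059·49-0.9954) = 0.1202
  Cl⁻ term: 0.01025·317.7^0.27·exp(0.036·49+0.049·2.1) = 0.3141
  r_corr = 0.1202 + 0.3141 = 0.4343 μm/a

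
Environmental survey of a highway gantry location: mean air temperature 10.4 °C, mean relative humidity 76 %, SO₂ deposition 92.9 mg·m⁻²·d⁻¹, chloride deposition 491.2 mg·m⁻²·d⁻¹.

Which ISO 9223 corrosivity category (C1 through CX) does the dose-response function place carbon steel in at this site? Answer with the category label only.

C5

carbon steel: temperature factor f = -0.054·(0.4) = -0.0216
  Pd branch = 1.77·Pd^0.52·e^(0.02·RH+f) = 83.58 μm/a
  Cl⁻ term: 0.102·491.2^0.62·exp(0.033·76+0.04·10.4) = 88.52
  r_corr = 83.58 + 88.52 = 172.1 μm/a
172 μm/a falls in (80, 200] for carbon steel → category C5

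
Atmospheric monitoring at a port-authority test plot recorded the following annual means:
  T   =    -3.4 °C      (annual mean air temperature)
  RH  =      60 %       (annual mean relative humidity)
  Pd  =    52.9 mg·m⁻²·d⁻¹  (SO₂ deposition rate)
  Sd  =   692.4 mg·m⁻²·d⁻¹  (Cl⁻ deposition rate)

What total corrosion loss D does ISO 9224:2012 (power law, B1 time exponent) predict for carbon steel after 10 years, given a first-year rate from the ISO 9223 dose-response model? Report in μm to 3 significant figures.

D(10) = 145 μm

carbon steel: f(T) = +0.150·(T−10) [T≤10 °C] = -2.0100
  sulphur-dioxide contribution → 6.2 μm/a
  chloride contribution → 37.19 μm/a
  ⇒ r_corr(carbon steel) = 43.39 μm/a
Long-term exponent b (ISO 9224 Table 2, B1) = 0.523
  D(10) = 43.39 × 10^0.523 = 43.39 × 3.334 = 144.7 μm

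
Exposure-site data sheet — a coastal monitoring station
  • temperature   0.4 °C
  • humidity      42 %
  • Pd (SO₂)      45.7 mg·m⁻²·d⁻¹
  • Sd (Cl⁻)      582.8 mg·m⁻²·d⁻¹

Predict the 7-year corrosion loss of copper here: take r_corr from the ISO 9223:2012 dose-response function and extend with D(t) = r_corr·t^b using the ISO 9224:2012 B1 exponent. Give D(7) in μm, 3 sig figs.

D(7) = 1.16 μm

copper: T≤10 °C ⇒ hinge +0.126·(0.4−10) = -1.2096
  SO₂ term: 0.0053·45.7^0.26·exp(0.059·42-1.2096) = 0.0509
  Sd branch = 0.01025·Sd^0.27·e^(0.036·RH+0.049·T) = 0.2646 μm/a
  r_corr = 0.0509 + 0.2646 = 0.3155 μm/a
Long-term exponent b (ISO 9224 Table 2, B1) = 0.667
  D(7) = 0.3155 × 7^0.667 = 0.3155 × 3.662 = 1.155 μm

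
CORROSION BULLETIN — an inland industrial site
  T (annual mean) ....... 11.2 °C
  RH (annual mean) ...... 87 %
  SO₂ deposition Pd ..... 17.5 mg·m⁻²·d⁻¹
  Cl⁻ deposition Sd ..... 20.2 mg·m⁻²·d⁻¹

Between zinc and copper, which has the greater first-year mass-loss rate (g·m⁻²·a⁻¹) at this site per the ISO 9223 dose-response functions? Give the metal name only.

copper

zinc: T>10 °C ⇒ hinge -0.071·(11.2−10) = -0.0852
  SO₂ term: 0.0129·17.5^0.44·exp(0.046·87-0.0852) = 2.283
  Cl⁻ term: 0.0175·20.2^0.57·exp(0.008·87+0.085·11.2) = 0.5044
  r_corr = 2.283 + 0.5044 = 2.788 μm/a
  mass loss = 2.788 μm/a × 7.14 g/cm³ = 19.9 g·m⁻²·a⁻¹
copper: T>10 °C ⇒ hinge -0.080·(11.2−10) = -0.0960
  Pd branch = 0.0053·Pd^0.26·e^(0.059·RH+f) = 1.718 μm/a
  Sd branch = 0.01025·Sd^0.27·e^(0.036·RH+0.049·T) = 0.9156 μm/a
  r_corr = 1.718 + 0.9156 = 2.634 μm/a
  mass loss = 2.634 μm/a × 8.96 g/cm³ = 23.6 g·m⁻²·a⁻¹
Ordering by g·m⁻²·a⁻¹: copper (23.6) > zinc (19.9)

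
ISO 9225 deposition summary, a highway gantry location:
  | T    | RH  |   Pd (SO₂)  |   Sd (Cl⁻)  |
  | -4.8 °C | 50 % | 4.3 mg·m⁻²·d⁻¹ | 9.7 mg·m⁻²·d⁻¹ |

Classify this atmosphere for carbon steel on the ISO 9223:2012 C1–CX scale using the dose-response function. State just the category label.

carbon steel: f(T) = +0.150·(T−10) [T≤10 °C] = -2.2200
  sulphur-dioxide contribution → 1.116 μm/a
  chloride contribution → 1.793 μm/a
  total first-year rate 2.909 μm/a
ISO 9223 Table 2 (carbon steel): 1.3 < 2.91 ≤ 25 μm/a ⇒ C2

C2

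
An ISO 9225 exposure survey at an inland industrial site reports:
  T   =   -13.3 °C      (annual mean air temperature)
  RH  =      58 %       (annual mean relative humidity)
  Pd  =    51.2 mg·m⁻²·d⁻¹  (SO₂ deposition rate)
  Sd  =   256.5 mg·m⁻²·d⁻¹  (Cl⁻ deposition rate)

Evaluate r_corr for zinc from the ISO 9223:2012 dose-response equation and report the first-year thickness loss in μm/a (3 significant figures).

zinc: temperature factor f = +0.038·(-23.3) = -0.8854
  Pd branch = 0.0129·Pd^0.44·e^(0.046·RH+f) = 0.4334 μm/a
  Cl⁻ term: 0.0175·256.5^0.57·exp(0.008·58+0.085·-13.3) = 0.2122
  r_corr = 0.4334 + 0.2122 = 0.6456 μm/a

r_corr = 0.646 μm/a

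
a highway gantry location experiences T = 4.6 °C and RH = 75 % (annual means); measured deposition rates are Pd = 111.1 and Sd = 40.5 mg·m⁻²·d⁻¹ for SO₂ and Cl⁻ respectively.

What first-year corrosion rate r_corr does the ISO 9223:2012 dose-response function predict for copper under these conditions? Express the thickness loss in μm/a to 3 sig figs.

r_corr = 1.28 μm/a

copper: temperature factor f = +0.126·(-5.4) = -0.6804
  sulphur-dioxide contribution → 0.7628 μm/a
  chloride contribution → 0.5191 μm/a
  total first-year rate 1.282 μm/a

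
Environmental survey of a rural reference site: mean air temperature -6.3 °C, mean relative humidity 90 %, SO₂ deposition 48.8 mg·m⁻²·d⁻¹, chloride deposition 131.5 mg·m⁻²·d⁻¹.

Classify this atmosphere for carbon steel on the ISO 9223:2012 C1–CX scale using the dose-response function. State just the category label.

carbon steel: f(T) = +0.150·(T−10) [T≤10 °C] = -2.4450
  SO₂ term: 1.77·48.8^0.52·exp(0.02·90-2.4450) = 7.012
  Sd branch = 0.102·Sd^0.62·e^(0.033·RH+0.04·T) = 31.82 μm/a
  r_corr = 7.012 + 31.82 = 38.84 μm/a
Category bounds: 25…50 μm/a bracket r_corr ⇒ C3

C3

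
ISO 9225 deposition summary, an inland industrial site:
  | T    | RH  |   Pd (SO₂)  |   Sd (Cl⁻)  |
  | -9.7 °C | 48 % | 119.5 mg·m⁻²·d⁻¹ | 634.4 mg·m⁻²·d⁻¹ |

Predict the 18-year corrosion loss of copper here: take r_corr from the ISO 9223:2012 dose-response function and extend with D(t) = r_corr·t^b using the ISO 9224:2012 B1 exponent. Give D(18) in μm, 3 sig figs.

copper: f(T) = +0.126·(T−10) [T≤10 °C] = -2.4822
  sulphur-dioxide contribution → 0.02608 μm/a
  chloride contribution → 0.2048 μm/a
  total first-year rate 0.2309 μm/a
Long-term exponent b (ISO 9224 Table 2, B1) = 0.667
  D(18) = 0.2309 × 18^0.667 = 0.2309 × 6.875 = 1.588 μm

D(18) = 1.59 μm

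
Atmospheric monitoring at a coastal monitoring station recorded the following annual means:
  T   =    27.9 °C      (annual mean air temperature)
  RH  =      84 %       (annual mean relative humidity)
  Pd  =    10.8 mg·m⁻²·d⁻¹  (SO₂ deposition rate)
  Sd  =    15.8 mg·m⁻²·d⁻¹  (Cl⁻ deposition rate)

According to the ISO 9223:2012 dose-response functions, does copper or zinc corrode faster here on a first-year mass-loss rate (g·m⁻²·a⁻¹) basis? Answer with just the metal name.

copper: temperature factor f = -0.080·(17.9) = -1.4320
  sulphur-dioxide contribution → 0.3337 μm/a
  chloride contribution → 1.743 μm/a
  total first-year rate 2.077 μm/a
  mass loss = 2.077 μm/a × 8.96 g/cm³ = 18.61 g·m⁻²·a⁻¹
zinc: f(T) = -0.071·(T−10) [T>10 °C] = -1.2709
  sulphur-dioxide contribution → 0.4914 μm/a
  chloride contribution → 1.77 μm/a
  total first-year rate 2.262 μm/a
  mass loss = 2.262 μm/a × 7.14 g/cm³ = 16.15 g·m⁻²·a⁻¹
Ordering by g·m⁻²·a⁻¹: copper (18.6) > zinc (16.1)

copper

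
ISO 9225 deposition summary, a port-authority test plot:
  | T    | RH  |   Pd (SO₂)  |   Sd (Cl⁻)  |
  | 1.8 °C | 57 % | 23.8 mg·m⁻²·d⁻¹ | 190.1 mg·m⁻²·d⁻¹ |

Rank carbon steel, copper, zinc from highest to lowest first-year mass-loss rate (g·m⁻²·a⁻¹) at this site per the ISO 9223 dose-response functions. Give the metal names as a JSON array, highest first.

["carbon steel", "zinc", "copper"]

carbon steel: temperature factor f = +0.150·(-8.2) = -1.2300
  Pd branch = 1.77·Pd^0.52·e^(0.02·RH+f) = 8.408 μm/a
  Sd branch = 0.102·Sd^0.62·e^(0.033·RH+0.04·T) = 18.61 μm/a
  r_corr = 8.408 + 18.61 = 27.02 μm/a
  mass loss = 27.02 μm/a × 7.85 g/cm³ = 212.1 g·m⁻²·a⁻¹
copper: T≤10 °C ⇒ hinge +0.126·(1.8−10) = -1.0332
  SO₂ term: 0.0053·23.8^0.26·exp(0.059·57-1.0332) = 0.1242
  Sd branch = 0.01025·Sd^0.27·e^(0.036·RH+0.049·T) = 0.3594 μm/a
  sum: 0.1242 + 0.3594 → r_corr = 0.4835 μm/a
  mass loss = 0.4835 μm/a × 8.96 g/cm³ = 4.332 g·m⁻²·a⁻¹
zinc: temperature factor f = +0.038·(-8.2) = -0.3116
  Pd branch = 0.0129·Pd^0.44·e^(0.046·RH+f) = 0.5244 μm/a
  Cl⁻ term: 0.0175·190.1^0.57·exp(0.008·57+0.085·1.8) = 0.6405
  sum: 0.5244 + 0.6405 → r_corr = 1.165 μm/a
  mass loss = 1.165 μm/a × 7.14 g/cm³ = 8.318 g·m⁻²·a⁻¹
Ordering by g·m⁻²·a⁻¹: carbon steel (212) > zinc (8.32) > copper (4.33)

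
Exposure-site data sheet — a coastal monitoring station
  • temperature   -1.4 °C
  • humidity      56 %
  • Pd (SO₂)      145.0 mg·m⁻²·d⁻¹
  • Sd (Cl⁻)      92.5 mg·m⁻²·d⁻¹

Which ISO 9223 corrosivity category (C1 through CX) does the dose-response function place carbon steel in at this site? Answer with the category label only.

carbon steel: T≤10 °C ⇒ hinge +0.150·(-1.4−10) = -1.7100
  Pd branch = 1.77·Pd^0.52·e^(0.02·RH+f) = 13.05 μm/a
  Sd branch = 0.102·Sd^0.62·e^(0.033·RH+0.04·T) = 10.14 μm/a
  sum: 13.05 + 10.14 → r_corr = 23.19 μm/a
ISO 9223 Table 2 (carbon steel): 1.3 < 23.2 ≤ 25 μm/a ⇒ C2

C2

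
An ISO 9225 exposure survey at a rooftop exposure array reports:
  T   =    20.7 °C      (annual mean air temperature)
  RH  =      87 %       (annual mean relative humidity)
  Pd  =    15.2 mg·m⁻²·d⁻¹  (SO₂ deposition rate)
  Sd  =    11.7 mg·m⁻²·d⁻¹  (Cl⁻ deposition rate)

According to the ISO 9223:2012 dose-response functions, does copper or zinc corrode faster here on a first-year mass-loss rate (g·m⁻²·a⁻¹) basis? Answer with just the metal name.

copper

copper: T>10 °C ⇒ hinge -0.080·(20.7−10) = -0.8560
  Pd branch = 0.0053·Pd^0.26·e^(0.059·RH+f) = 0.7745 μm/a
  Sd branch = 0.01025·Sd^0.27·e^(0.036·RH+0.049·T) = 1.258 μm/a
  sum: 0.7745 + 1.258 → r_corr = 2.033 μm/a
  mass loss = 2.033 μm/a × 8.96 g/cm³ = 18.22 g·m⁻²·a⁻¹
zinc: f(T) = -0.071·(T−10) [T>10 °C] = -0.7597
  SO₂ term: 0.0129·15.2^0.44·exp(0.046·87-0.7597) = 1.093
  Cl⁻ term: 0.0175·11.7^0.57·exp(0.008·87+0.085·20.7) = 0.8285
  sum: 1.093 + 0.8285 → r_corr = 1.922 μm/a
  mass loss = 1.922 μm/a × 7.14 g/cm³ = 13.72 g·m⁻²·a⁻¹
Ordering by g·m⁻²·a⁻¹: copper (18.2) > zinc (13.7)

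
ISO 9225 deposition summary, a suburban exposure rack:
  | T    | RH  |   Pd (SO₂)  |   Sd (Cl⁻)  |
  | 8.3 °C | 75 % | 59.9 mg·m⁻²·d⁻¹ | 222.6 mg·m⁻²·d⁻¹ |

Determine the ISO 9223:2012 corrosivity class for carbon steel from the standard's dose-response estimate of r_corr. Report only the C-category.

C5

carbon steel: f(T) = +0.150·(T−10) [T≤10 °C] = -0.2550
  Pd branch = 1.77·Pd^0.52·e^(0.02·RH+f) = 51.63 μm/a
  Cl⁻ term: 0.102·222.6^0.62·exp(0.033·75+0.04·8.3) = 48.21
  sum: 51.63 + 48.21 → r_corr = 99.84 μm/a
Category bounds: 80…200 μm/a bracket r_corr ⇒ C5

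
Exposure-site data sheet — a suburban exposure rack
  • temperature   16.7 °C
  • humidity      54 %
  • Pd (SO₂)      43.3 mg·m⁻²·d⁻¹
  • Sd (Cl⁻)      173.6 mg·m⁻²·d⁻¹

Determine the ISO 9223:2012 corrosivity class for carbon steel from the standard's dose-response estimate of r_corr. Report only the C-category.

C4

carbon steel: T>10 °C ⇒ hinge -0.054·(16.7−10) = -0.3618
  Pd branch = 1.77·Pd^0.52·e^(0.02·RH+f) = 25.75 μm/a
  Cl⁻ term: 0.102·173.6^0.62·exp(0.033·54+0.04·16.7) = 28.92
  sum: 25.75 + 28.92 → r_corr = 54.67 μm/a
54.7 μm/a falls in (50, 80] for carbon steel → category C4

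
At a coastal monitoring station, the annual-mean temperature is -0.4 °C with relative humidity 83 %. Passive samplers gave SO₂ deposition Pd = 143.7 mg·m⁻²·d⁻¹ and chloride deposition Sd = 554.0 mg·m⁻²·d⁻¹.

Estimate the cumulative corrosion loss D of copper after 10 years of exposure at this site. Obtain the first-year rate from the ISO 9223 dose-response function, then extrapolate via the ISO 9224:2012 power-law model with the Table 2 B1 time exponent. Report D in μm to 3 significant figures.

copper: T≤10 °C ⇒ hinge +0.126·(-0.4−10) = -1.3104
  Pd branch = 0.0053·Pd^0.26·e^(0.059·RH+f) = 0.6964 μm/a
  Sd branch = 0.01025·Sd^0.27·e^(0.036·RH+0.049·T) = 1.098 μm/a
  sum: 0.6964 + 1.098 → r_corr = 1.794 μm/a
ISO 9224: D(t) = r_corr · t^b with b = 0.667 (copper, B1)
  D(10) = 1.794 × 10^0.667 = 1.794 × 4.645 = 8.336 μm

D(10) = 8.34 μm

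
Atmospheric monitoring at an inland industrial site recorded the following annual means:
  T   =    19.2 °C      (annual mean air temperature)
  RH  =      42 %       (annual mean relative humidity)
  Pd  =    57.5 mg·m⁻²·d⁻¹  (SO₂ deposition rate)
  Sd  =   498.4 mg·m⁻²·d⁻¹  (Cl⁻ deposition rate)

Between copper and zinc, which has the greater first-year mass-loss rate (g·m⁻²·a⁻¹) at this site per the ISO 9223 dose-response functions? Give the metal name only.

zinc

copper: temperature factor f = -0.080·(9.2) = -0.7360
  sulphur-dioxide contribution → 0.08676 μm/a
  chloride contribution → 0.6372 μm/a
  total first-year rate 0.724 μm/a
  mass loss = 0.724 μm/a × 8.96 g/cm³ = 6.487 g·m⁻²·a⁻¹
zinc: temperature factor f = -0.071·(9.2) = -0.6532
  sulphur-dioxide contribution → 0.2756 μm/a
  chloride contribution → 4.319 μm/a
  ⇒ r_corr(zinc) = 4.594 μm/a
  mass loss = 4.594 μm/a × 7.14 g/cm³ = 32.8 g·m⁻²·a⁻¹
Ordering by g·m⁻²·a⁻¹: zinc (32.8) > copper (6.49)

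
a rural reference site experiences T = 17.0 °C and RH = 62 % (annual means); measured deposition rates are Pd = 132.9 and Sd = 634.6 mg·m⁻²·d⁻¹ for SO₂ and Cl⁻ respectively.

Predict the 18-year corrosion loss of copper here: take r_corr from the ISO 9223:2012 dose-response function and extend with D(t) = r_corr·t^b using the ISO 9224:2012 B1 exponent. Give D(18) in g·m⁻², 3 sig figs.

D(18) = 103 g·m⁻²

copper: T>10 °C ⇒ hinge -0.080·(17.0−10) = -0.5600
  SO₂ term: 0.0053·132.9^0.26·exp(0.059·62-0.5600) = 0.4186
  Sd branch = 0.01025·Sd^0.27·e^(0.036·RH+0.049·T) = 1.255 μm/a
  sum: 0.4186 + 1.255 → r_corr = 1.673 μm/a
ISO 9224: D(t) = r_corr · t^b with b = 0.667 (copper, B1)
  D(18) = 1.673 × 18^0.667 = 1.673 × 6.875 = 11.5 μm
  Mass loss = 11.5 μm × 8.96 g/cm³ = 103.1 g·m⁻²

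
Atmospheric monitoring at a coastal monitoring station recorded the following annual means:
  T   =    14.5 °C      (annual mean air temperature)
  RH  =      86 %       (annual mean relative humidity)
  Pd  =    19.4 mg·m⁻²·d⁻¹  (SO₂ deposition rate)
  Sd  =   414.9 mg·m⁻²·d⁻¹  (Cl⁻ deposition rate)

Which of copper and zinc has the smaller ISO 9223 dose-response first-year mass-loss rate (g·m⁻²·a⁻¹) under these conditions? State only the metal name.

copper

copper: T>10 °C ⇒ hinge -0.080·(14.5−10) = -0.3600
  sulphur-dioxide contribution → 1.278 μm/a
  chloride contribution → 2.348 μm/a
  total first-year rate 3.626 μm/a
  mass loss = 3.626 μm/a × 8.96 g/cm³ = 32.49 g·m⁻²·a⁻¹
zinc: f(T) = -0.071·(T−10) [T>10 °C] = -0.3195
  sulphur-dioxide contribution → 1.805 μm/a
  chloride contribution → 3.71 μm/a
  total first-year rate 5.515 μm/a
  mass loss = 5.515 μm/a × 7.14 g/cm³ = 39.38 g·m⁻²·a⁻¹
Ordering by g·m⁻²·a⁻¹: zinc (39.4) > copper (32.5)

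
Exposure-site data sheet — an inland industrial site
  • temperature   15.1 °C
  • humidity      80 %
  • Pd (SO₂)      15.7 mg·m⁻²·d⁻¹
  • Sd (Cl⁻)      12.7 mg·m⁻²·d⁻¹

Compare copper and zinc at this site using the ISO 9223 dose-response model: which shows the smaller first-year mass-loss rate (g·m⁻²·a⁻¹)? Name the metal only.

copper: temperature factor f = -0.080·(5.1) = -0.4080
  Pd branch = 0.0053·Pd^0.26·e^(0.059·RH+f) = 0.8089 μm/a
  Sd branch = 0.01025·Sd^0.27·e^(0.036·RH+0.049·T) = 0.7601 μm/a
  r_corr = 0.8089 + 0.7601 = 1.569 μm/a
  mass loss = 1.569 μm/a × 8.96 g/cm³ = 14.06 g·m⁻²·a⁻¹
zinc: f(T) = -0.071·(T−10) [T>10 °C] = -0.3621
  Pd branch = 0.0129·Pd^0.44·e^(0.046·RH+f) = 1.196 μm/a
  Sd branch = 0.0175·Sd^0.57·e^(0.008·RH+0.085·T) = 0.51 μm/a
  sum: 1.196 + 0.51 → r_corr = 1.706 μm/a
  mass loss = 1.706 μm/a × 7.14 g/cm³ = 12.18 g·m⁻²·a⁻¹
Ordering by g·m⁻²·a⁻¹: copper (14.1) > zinc (12.2)

zinc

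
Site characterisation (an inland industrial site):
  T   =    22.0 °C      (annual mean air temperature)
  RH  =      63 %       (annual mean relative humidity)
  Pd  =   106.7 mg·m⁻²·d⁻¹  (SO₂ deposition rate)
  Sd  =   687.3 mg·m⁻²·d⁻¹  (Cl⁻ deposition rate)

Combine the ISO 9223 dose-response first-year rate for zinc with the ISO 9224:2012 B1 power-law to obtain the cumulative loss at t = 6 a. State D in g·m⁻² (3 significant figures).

zinc: T>10 °C ⇒ hinge -0.071·(22.0−10) = -0.8520
  sulphur-dioxide contribution → 0.779 μm/a
  chloride contribution → 7.784 μm/a
  ⇒ r_corr(zinc) = 8.563 μm/a
ISO 9224: D(t) = r_corr · t^b with b = 0.813 (zinc, B1)
  D(6) = 8.563 × 6^0.813 = 8.563 × 4.292 = 36.75 μm
  Mass loss = 36.75 μm × 7.14 g/cm³ = 262.4 g·m⁻²

D(6) = 262 g·m⁻²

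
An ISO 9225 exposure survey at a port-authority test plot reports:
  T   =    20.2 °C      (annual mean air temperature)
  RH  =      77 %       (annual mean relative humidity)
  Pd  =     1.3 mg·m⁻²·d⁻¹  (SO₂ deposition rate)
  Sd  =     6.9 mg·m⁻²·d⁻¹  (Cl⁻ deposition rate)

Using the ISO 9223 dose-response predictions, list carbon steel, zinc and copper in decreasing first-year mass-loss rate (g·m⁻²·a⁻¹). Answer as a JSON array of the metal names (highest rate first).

["carbon steel", "copper", "zinc"]

carbon steel: T>10 °C ⇒ hinge -0.054·(20.2−10) = -0.5508
  Pd branch = 1.77·Pd^0.52·e^(0.02·RH+f) = 5.455 μm/a
  Sd branch = 0.102·Sd^0.62·e^(0.033·RH+0.04·T) = 9.619 μm/a
  r_corr = 5.455 + 9.619 = 15.07 μm/a
  mass loss = 15.07 μm/a × 7.85 g/cm³ = 118.3 g·m⁻²·a⁻¹
zinc: T>10 °C ⇒ hinge -0.071·(20.2−10) = -0.7242
  SO₂ term: 0.0129·1.3^0.44·exp(0.046·77-0.7242) = 0.2424
  Sd branch = 0.0175·Sd^0.57·e^(0.008·RH+0.085·T) = 0.5425 μm/a
  sum: 0.2424 + 0.5425 → r_corr = 0.7849 μm/a
  mass loss = 0.7849 μm/a × 7.14 g/cm³ = 5.604 g·m⁻²·a⁻¹
copper: f(T) = -0.080·(T−10) [T>10 °C] = -0.8160
  Pd branch = 0.0053·Pd^0.26·e^(0.059·RH+f) = 0.2358 μm/a
  Cl⁻ term: 0.01025·6.9^0.27·exp(0.036·77+0.049·20.2) = 0.7429
  sum: 0.2358 + 0.7429 → r_corr = 0.9787 μm/a
  mass loss = 0.9787 μm/a × 8.96 g/cm³ = 8.769 g·m⁻²·a⁻¹
Ordering by g·m⁻²·a⁻¹: carbon steel (118) > copper (8.77) > zinc (5.6)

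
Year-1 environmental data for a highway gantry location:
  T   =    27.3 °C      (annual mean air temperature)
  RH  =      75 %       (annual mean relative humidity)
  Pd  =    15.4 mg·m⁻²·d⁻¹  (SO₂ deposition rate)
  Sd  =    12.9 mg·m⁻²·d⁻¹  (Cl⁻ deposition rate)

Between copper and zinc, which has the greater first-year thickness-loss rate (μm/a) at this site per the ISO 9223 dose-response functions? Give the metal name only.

zinc

copper: temperature factor f = -0.080·(17.3) = -1.3840
  Pd branch = 0.0053·Pd^0.26·e^(0.059·RH+f) = 0.2258 μm/a
  Cl⁻ term: 0.01025·12.9^0.27·exp(0.036·75+0.049·27.3) = 1.159
  sum: 0.2258 + 1.159 → r_corr = 1.385 μm/a
zinc: f(T) = -0.071·(T−10) [T>10 °C] = -1.2283
  SO₂ term: 0.0129·15.4^0.44·exp(0.046·75-1.2283) = 0.3963
  Cl⁻ term: 0.0175·12.9^0.57·exp(0.008·75+0.085·27.3) = 1.395
  sum: 0.3963 + 1.395 → r_corr = 1.791 μm/a
Ordering by μm/a: zinc (1.79) > copper (1.38)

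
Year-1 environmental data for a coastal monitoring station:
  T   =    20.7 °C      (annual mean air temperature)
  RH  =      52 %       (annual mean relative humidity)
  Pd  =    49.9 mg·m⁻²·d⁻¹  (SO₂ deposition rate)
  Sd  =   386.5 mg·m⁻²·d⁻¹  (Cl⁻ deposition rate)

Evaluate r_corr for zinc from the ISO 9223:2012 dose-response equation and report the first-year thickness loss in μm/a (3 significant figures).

r_corr = 4.97 μm/a

zinc: T>10 °C ⇒ hinge -0.071·(20.7−10) = -0.7597
  sulphur-dioxide contribution → 0.3687 μm/a
  chloride contribution → 4.597 μm/a
  total first-year rate 4.966 μm/a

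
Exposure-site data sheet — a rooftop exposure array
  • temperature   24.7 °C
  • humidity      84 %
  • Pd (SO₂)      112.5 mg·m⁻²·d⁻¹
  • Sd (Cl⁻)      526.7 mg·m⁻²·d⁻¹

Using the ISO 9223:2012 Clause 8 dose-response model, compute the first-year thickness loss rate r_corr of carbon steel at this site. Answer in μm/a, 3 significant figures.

r_corr = 263 μm/a

carbon steel: T>10 °C ⇒ hinge -0.054·(24.7−10) = -0.7938
  SO₂ term: 1.77·112.5^0.52·exp(0.02·84-0.7938) = 50.05
  Cl⁻ term: 0.102·526.7^0.62·exp(0.033·84+0.04·24.7) = 213.3
  r_corr = 50.05 + 213.3 = 263.3 μm/a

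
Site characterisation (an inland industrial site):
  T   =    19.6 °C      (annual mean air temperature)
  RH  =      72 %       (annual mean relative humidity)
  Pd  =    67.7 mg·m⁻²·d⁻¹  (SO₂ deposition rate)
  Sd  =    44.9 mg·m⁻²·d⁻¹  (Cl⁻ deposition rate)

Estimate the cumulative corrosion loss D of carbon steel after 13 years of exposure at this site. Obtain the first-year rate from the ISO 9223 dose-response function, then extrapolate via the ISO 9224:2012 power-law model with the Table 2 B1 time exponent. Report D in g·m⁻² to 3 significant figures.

carbon steel: f(T) = -0.054·(T−10) [T>10 °C] = -0.5184
  Pd branch = 1.77·Pd^0.52·e^(0.02·RH+f) = 39.82 μm/a
  Cl⁻ term: 0.102·44.9^0.62·exp(0.033·72+0.04·19.6) = 25.43
  sum: 39.82 + 25.43 → r_corr = 65.25 μm/a
Power-law: D(13) = r_corr · 13^0.523
  D(13) = 65.25 × 13^0.523 = 65.25 × 3.825 = 249.6 μm
  Mass loss = 249.6 μm × 7.85 g/cm³ = 1959 g·m⁻²

D(13) = 1.96e+03 g·m⁻²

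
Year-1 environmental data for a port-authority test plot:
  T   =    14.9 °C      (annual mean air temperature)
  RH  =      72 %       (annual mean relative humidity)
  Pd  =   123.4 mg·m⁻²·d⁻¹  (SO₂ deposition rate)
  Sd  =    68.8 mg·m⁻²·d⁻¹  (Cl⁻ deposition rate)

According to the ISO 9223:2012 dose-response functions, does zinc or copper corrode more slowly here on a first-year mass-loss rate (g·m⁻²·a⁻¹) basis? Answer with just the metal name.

copper

zinc: f(T) = -0.071·(T−10) [T>10 °C] = -0.3479
  sulphur-dioxide contribution → 2.08 μm/a
  chloride contribution → 1.232 μm/a
  ⇒ r_corr(zinc) = 3.312 μm/a
  mass loss = 3.312 μm/a × 7.14 g/cm³ = 23.65 g·m⁻²·a⁻¹
copper: T>10 °C ⇒ hinge -0.080·(14.9−10) = -0.3920
  sulphur-dioxide contribution → 0.8763 μm/a
  chloride contribution → 0.8905 μm/a
  ⇒ r_corr(copper) = 1.767 μm/a
  mass loss = 1.767 μm/a × 8.96 g/cm³ = 15.83 g·m⁻²·a⁻¹
Ordering by g·m⁻²·a⁻¹: zinc (23.6) > copper (15.8)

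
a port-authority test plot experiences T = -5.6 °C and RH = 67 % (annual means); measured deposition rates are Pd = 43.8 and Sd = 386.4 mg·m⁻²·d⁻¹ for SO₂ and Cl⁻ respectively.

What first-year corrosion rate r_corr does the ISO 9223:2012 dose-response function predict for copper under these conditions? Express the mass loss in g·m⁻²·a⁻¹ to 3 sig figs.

r_corr = 4.82 g·m⁻²·a⁻¹

copper: T≤10 °C ⇒ hinge +0.126·(-5.6−10) = -1.9656
  SO₂ term: 0.0053·43.8^0.26·exp(0.059·67-1.9656) = 0.1033
  Sd branch = 0.01025·Sd^0.27·e^(0.036·RH+0.049·T) = 0.4341 μm/a
  sum: 0.1033 + 0.4341 → r_corr = 0.5374 μm/a
Convert to mass loss: 0.5374 μm/a × 8.96 g/cm³ = 4.815 g·m⁻²·a⁻¹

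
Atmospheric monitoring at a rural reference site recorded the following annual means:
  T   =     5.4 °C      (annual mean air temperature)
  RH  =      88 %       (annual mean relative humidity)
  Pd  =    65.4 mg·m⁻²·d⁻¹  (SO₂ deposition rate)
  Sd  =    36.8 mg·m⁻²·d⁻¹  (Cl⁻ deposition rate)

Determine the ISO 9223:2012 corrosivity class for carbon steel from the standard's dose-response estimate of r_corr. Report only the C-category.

carbon steel: f(T) = +0.150·(T−10) [T≤10 °C] = -0.6900
  SO₂ term: 1.77·65.4^0.52·exp(0.02·88-0.6900) = 45.37
  Cl⁻ term: 0.102·36.8^0.62·exp(0.033·88+0.04·5.4) = 21.6
  sum: 45.37 + 21.6 → r_corr = 66.97 μm/a
Category bounds: 50…80 μm/a bracket r_corr ⇒ C4

C4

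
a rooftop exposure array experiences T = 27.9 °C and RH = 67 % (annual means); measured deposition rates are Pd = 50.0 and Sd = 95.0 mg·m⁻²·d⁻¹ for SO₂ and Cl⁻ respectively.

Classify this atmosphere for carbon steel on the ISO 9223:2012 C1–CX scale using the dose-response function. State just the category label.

carbon steel: f(T) = -0.054·(T−10) [T>10 °C] = -0.9666
  Pd branch = 1.77·Pd^0.52·e^(0.02·RH+f) = 19.66 μm/a
  Sd branch = 0.102·Sd^0.62·e^(0.033·RH+0.04·T) = 47.83 μm/a
  sum: 19.66 + 47.83 → r_corr = 67.49 μm/a
67.5 μm/a falls in (50, 80] for carbon steel → category C4

C4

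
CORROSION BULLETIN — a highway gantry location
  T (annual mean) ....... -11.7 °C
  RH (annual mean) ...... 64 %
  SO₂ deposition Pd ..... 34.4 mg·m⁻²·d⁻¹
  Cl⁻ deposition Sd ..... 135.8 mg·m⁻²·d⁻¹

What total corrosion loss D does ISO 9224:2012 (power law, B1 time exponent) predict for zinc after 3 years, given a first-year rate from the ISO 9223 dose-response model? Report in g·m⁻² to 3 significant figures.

D(3) = 12.0 g·m⁻²

zinc: f(T) = +0.038·(T−10) [T≤10 °C] = -0.8246
  Pd branch = 0.0129·Pd^0.44·e^(0.046·RH+f) = 0.5095 μm/a
  Cl⁻ term: 0.0175·135.8^0.57·exp(0.008·64+0.085·-11.7) = 0.1775
  sum: 0.5095 + 0.1775 → r_corr = 0.687 μm/a
ISO 9224: D(t) = r_corr · t^b with b = 0.813 (zinc, B1)
  D(3) = 0.687 × 3^0.813 = 0.687 × 2.443 = 1.678 μm
  Mass loss = 1.678 μm × 7.14 g/cm³ = 11.98 g·m⁻²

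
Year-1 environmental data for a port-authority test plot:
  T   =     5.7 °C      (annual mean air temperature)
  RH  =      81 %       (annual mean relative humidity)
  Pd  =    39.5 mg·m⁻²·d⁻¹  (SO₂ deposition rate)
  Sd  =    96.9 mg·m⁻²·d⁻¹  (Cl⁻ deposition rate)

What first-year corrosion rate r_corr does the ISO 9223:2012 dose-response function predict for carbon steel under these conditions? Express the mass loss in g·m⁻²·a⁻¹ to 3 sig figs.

r_corr = 497 g·m⁻²·a⁻¹

carbon steel: f(T) = +0.150·(T−10) [T≤10 °C] = -0.6450
  Pd branch = 1.77·Pd^0.52·e^(0.02·RH+f) = 31.74 μm/a
  Sd branch = 0.102·Sd^0.62·e^(0.033·RH+0.04·T) = 31.62 μm/a
  sum: 31.74 + 31.62 → r_corr = 63.37 μm/a
Convert to mass loss: 63.37 μm/a × 7.85 g/cm³ = 497.4 g·m⁻²·a⁻¹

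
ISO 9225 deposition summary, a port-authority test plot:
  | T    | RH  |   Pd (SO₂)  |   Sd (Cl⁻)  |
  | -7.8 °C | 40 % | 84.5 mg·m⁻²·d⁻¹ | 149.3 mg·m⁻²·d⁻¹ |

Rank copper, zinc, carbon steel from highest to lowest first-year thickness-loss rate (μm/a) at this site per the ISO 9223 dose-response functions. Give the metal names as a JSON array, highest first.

["carbon steel", "zinc", "copper"]

copper: T≤10 °C ⇒ hinge +0.126·(-7.8−10) = -2.2428
  Pd branch = 0.0053·Pd^0.26·e^(0.059·RH+f) = 0.01889 μm/a
  Cl⁻ term: 0.01025·149.3^0.27·exp(0.036·40+0.049·-7.8) = 0.1141
  sum: 0.01889 + 0.1141 → r_corr = 0.1329 μm/a
zinc: T≤10 °C ⇒ hinge +0.038·(-7.8−10) = -0.6764
  Pd branch = 0.0129·Pd^0.44·e^(0.046·RH+f) = 0.2909 μm/a
  Sd branch = 0.0175·Sd^0.57·e^(0.008·RH+0.085·T) = 0.2154 μm/a
  r_corr = 0.2909 + 0.2154 = 0.5063 μm/a
carbon steel: T≤10 °C ⇒ hinge +0.150·(-7.8−10) = -2.6700
  Pd branch = 1.77·Pd^0.52·e^(0.02·RH+f) = 2.74 μm/a
  Cl⁻ term: 0.102·149.3^0.62·exp(0.033·40+0.04·-7.8) = 6.227
  sum: 2.74 + 6.227 → r_corr = 8.967 μm/a
Ordering by μm/a: carbon steel (8.97) > zinc (0.506) > copper (0.133)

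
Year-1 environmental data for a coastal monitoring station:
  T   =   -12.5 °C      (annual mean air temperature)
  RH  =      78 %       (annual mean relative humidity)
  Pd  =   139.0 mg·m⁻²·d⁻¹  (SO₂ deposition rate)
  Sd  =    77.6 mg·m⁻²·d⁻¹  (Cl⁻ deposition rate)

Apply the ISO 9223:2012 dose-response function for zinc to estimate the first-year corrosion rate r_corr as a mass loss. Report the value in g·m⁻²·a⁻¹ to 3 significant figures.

zinc: temperature factor f = +0.038·(-22.5) = -0.8550
  sulphur-dioxide contribution → 1.74 μm/a
  chloride contribution → 0.1348 μm/a
  ⇒ r_corr(zinc) = 1.874 μm/a
Convert to mass loss: 1.874 μm/a × 7.14 g/cm³ = 13.38 g·m⁻²·a⁻¹

r_corr = 13.4 g·m⁻²·a⁻¹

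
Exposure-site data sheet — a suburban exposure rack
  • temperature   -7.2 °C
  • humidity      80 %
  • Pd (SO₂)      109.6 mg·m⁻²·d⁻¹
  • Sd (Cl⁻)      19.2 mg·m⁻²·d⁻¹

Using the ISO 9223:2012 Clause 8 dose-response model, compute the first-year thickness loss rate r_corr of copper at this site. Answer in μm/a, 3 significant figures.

copper: T≤10 °C ⇒ hinge +0.126·(-7.2−10) = -2.1672
  Pd branch = 0.0053·Pd^0.26·e^(0.059·RH+f) = 0.2308 μm/a
  Sd branch = 0.01025·Sd^0.27·e^(0.036·RH+0.049·T) = 0.2849 μm/a
  r_corr = 0.2308 + 0.2849 = 0.5158 μm/a

r_corr = 0.516 μm/a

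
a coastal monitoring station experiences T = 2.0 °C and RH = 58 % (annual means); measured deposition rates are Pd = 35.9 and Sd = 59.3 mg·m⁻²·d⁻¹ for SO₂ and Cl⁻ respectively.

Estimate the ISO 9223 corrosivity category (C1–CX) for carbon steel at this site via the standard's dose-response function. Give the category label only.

carbon steel: T≤10 °C ⇒ hinge +0.150·(2.0−10) = -1.2000
  SO₂ term: 1.77·35.9^0.52·exp(0.02·58-1.2000) = 10.95
  Sd branch = 0.102·Sd^0.62·e^(0.033·RH+0.04·T) = 9.416 μm/a
  r_corr = 10.95 + 9.416 = 20.36 μm/a
Category bounds: 1.3…25 μm/a bracket r_corr ⇒ C2

C2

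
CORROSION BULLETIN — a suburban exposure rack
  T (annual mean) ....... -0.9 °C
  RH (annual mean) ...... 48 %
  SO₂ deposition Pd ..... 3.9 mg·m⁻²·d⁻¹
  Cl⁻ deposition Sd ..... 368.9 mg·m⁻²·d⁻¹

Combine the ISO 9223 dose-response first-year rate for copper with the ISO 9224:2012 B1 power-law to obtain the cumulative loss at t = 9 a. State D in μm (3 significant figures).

D(9) = 1.32 μm

copper: f(T) = +0.126·(T−10) [T≤10 °C] = -1.3734
  SO₂ term: 0.0053·3.9^0.26·exp(0.059·48-1.3734) = 0.03246
  Cl⁻ term: 0.01025·368.9^0.27·exp(0.036·48+0.049·-0.9) = 0.2723
  r_corr = 0.03246 + 0.2723 = 0.3048 μm/a
Power-law: D(9) = r_corr · 9^0.667
  D(9) = 0.3048 × 9^0.667 = 0.3048 × 4.33 = 1.32 μm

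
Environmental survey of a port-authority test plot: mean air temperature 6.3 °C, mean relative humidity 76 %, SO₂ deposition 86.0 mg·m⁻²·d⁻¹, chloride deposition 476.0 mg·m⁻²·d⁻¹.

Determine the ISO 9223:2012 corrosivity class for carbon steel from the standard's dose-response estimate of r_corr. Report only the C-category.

C5

carbon steel: f(T) = +0.150·(T−10) [T≤10 °C] = -0.5550
  SO₂ term: 1.77·86.0^0.52·exp(0.02·76-0.5550) = 47.1
  Sd branch = 0.102·Sd^0.62·e^(0.033·RH+0.04·T) = 73.68 μm/a
  sum: 47.1 + 73.68 → r_corr = 120.8 μm/a
ISO 9223 Table 2 (carbon steel): 80 < 121 ≤ 200 μm/a ⇒ C5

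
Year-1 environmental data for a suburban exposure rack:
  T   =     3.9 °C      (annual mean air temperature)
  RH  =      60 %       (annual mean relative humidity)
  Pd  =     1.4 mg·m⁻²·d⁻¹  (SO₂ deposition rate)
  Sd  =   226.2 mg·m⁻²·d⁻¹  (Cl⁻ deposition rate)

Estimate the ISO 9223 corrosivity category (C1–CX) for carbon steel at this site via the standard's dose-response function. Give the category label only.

carbon steel: T≤10 °C ⇒ hinge +0.150·(3.9−10) = -0.9150
  sulphur-dioxide contribution → 2.804 μm/a
  chloride contribution → 24.89 μm/a
  total first-year rate 27.69 μm/a
Category bounds: 25…50 μm/a bracket r_corr ⇒ C3

C3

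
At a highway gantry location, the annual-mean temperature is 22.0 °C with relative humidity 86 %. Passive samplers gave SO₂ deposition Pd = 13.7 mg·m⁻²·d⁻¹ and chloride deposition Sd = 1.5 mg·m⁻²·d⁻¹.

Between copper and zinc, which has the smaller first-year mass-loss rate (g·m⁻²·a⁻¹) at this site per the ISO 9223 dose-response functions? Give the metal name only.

zinc

copper: T>10 °C ⇒ hinge -0.080·(22.0−10) = -0.9600
  SO₂ term: 0.0053·13.7^0.26·exp(0.059·86-0.9600) = 0.6405
  Cl⁻ term: 0.01025·1.5^0.27·exp(0.036·86+0.049·22.0) = 0.743
  sum: 0.6405 + 0.743 → r_corr = 1.384 μm/a
  mass loss = 1.384 μm/a × 8.96 g/cm³ = 12.4 g·m⁻²·a⁻¹
zinc: T>10 °C ⇒ hinge -0.071·(22.0−10) = -0.8520
  Pd branch = 0.0129·Pd^0.44·e^(0.046·RH+f) = 0.9095 μm/a
  Cl⁻ term: 0.0175·1.5^0.57·exp(0.008·86+0.085·22.0) = 0.2847
  sum: 0.9095 + 0.2847 → r_corr = 1.194 μm/a
  mass loss = 1.194 μm/a × 7.14 g/cm³ = 8.526 g·m⁻²·a⁻¹
Ordering by g·m⁻²·a⁻¹: copper (12.4) > zinc (8.53)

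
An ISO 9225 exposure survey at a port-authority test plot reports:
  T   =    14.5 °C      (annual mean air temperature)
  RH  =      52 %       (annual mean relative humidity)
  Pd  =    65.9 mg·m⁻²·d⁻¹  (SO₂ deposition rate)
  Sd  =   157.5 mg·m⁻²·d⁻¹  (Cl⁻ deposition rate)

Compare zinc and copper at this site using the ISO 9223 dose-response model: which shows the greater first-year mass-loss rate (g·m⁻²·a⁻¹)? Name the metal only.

zinc: temperature factor f = -0.071·(4.5) = -0.3195
  Pd branch = 0.0129·Pd^0.44·e^(0.046·RH+f) = 0.6471 μm/a
  Sd branch = 0.0175·Sd^0.57·e^(0.008·RH+0.085·T) = 1.627 μm/a
  r_corr = 0.6471 + 1.627 = 2.274 μm/a
  mass loss = 2.274 μm/a × 7.14 g/cm³ = 16.24 g·m⁻²·a⁻¹
copper: temperature factor f = -0.080·(4.5) = -0.3600
  Pd branch = 0.0053·Pd^0.26·e^(0.059·RH+f) = 0.2362 μm/a
  Cl⁻ term: 0.01025·157.5^0.27·exp(0.036·52+0.049·14.5) = 0.5316
  r_corr = 0.2362 + 0.5316 = 0.7678 μm/a
  mass loss = 0.7678 μm/a × 8.96 g/cm³ = 6.879 g·m⁻²·a⁻¹
Ordering by g·m⁻²·a⁻¹: zinc (16.2) > copper (6.88)

zinc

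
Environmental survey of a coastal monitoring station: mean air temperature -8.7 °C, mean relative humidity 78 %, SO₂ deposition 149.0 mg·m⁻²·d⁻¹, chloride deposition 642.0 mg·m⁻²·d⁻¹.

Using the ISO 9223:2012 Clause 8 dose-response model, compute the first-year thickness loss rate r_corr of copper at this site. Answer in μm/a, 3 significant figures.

copper: temperature factor f = +0.126·(-18.7) = -2.3562
  Pd branch = 0.0053·Pd^0.26·e^(0.059·RH+f) = 0.1839 μm/a
  Sd branch = 0.01025·Sd^0.27·e^(0.036·RH+0.049·T) = 0.6355 μm/a
  r_corr = 0.1839 + 0.6355 = 0.8194 μm/a

r_corr = 0.819 μm/a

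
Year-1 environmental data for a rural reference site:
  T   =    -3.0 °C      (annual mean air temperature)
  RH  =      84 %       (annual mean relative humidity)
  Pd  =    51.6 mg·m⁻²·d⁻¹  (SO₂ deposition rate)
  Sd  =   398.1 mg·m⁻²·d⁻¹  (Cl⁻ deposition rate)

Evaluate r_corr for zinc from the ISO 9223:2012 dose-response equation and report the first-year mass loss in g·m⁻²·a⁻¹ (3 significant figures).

zinc: temperature factor f = +0.038·(-13.0) = -0.4940
  sulphur-dioxide contribution → 2.127 μm/a
  chloride contribution → 0.8056 μm/a
  total first-year rate 2.932 μm/a
Convert to mass loss: 2.932 μm/a × 7.14 g/cm³ = 20.94 g·m⁻²·a⁻¹

r_corr = 20.9 g·m⁻²·a⁻¹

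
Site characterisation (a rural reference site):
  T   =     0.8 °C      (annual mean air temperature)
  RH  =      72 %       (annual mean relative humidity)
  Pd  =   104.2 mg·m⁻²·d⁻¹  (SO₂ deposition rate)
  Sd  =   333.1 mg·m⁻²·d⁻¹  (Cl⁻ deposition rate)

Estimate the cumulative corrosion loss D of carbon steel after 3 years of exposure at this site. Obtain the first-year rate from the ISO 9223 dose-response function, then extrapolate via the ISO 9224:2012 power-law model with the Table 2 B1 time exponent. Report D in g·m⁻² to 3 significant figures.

D(3) = 873 g·m⁻²

carbon steel: temperature factor f = +0.150·(-9.2) = -1.3800
  Pd branch = 1.77·Pd^0.52·e^(0.02·RH+f) = 21.05 μm/a
  Cl⁻ term: 0.102·333.1^0.62·exp(0.033·72+0.04·0.8) = 41.53
  sum: 21.05 + 41.53 → r_corr = 62.58 μm/a
Long-term exponent b (ISO 9224 Table 2, B1) = 0.523
  D(3) = 62.58 × 3^0.523 = 62.58 × 1.776 = 111.2 μm
  Mass loss = 111.2 μm × 7.85 g/cm³ = 872.7 g·m⁻²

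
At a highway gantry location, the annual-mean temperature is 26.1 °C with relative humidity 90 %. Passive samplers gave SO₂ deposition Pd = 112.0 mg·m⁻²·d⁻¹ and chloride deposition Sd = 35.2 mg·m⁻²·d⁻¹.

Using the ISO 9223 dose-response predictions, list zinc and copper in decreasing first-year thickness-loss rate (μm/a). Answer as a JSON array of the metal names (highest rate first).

["zinc", "copper"]

zinc: f(T) = -0.071·(T−10) [T>10 °C] = -1.1431
  sulphur-dioxide contribution → 2.06 μm/a
  chloride contribution → 2.516 μm/a
  ⇒ r_corr(zinc) = 4.576 μm/a
copper: f(T) = -0.080·(T−10) [T>10 °C] = -1.2880
  sulphur-dioxide contribution → 1.009 μm/a
  chloride contribution → 2.459 μm/a
  ⇒ r_corr(copper) = 3.468 μm/a
Ordering by μm/a: zinc (4.58) > copper (3.47)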